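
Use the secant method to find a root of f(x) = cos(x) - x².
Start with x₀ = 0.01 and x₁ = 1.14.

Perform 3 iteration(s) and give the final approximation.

f(x) = cos(x) - x²
x₀ = 0.01, x₁ = 1.14

Secant formula: x_{n+1} = x_n - f(x_n)(x_n - x_{n-1})/(f(x_n) - f(x_{n-1}))

Iteration 1:
  f(0.010000) = 0.999850
  f(1.140000) = -0.882005
  x_2 = 1.140000 - (-0.882005)×(1.140000 - 0.010000)/(-0.882005 - 0.999850)
       = 0.610381
Iteration 2:
  f(1.140000) = -0.882005
  f(0.610381) = 0.446865
  x_3 = 0.610381 - 0.446865×(0.610381 - 1.140000)/(0.446865 - (-0.882005))
       = 0.788478
Iteration 3:
  f(0.610381) = 0.446865
  f(0.788478) = 0.083228
  x_4 = 0.788478 - 0.083228×(0.788478 - 0.610381)/(0.083228 - 0.446865)
       = 0.829240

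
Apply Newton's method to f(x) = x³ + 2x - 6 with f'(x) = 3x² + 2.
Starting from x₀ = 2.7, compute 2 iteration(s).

f(x) = x³ + 2x - 6
f'(x) = 3x² + 2
x₀ = 2.7

Newton-Raphson formula: x_{n+1} = x_n - f(x_n)/f'(x_n)

Iteration 1:
  f(2.700000) = 19.083000
  f'(2.700000) = 23.870000
  x_1 = 2.700000 - 19.083000/23.870000 = 1.900545
Iteration 2:
  f(1.900545) = 4.665989
  f'(1.900545) = 12.836210
  x_2 = 1.900545 - 4.665989/12.836210 = 1.537043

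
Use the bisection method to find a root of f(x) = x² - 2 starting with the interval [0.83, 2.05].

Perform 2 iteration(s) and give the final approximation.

f(x) = x² - 2
Initial interval: [0.83, 2.05]

Iteration 1:
  c_1 = (0.830000 + 2.050000)/2 = 1.440000
  f(c_1) = f(1.440000) = 0.073600
  f(a) × f(c) < 0, new interval: [0.830000, 1.440000]
Iteration 2:
  c_2 = (0.830000 + 1.440000)/2 = 1.135000
  f(c_2) = f(1.135000) = -0.711775
  f(a) × f(c) ≥ 0, new interval: [1.135000, 1.440000]

After 2 iteration(s), the approximation is c_2 = 1.135000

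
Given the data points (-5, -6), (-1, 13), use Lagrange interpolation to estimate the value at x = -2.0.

Lagrange interpolation formula:
P(x) = Σ yᵢ × Lᵢ(x)
where Lᵢ(x) = Π_{j≠i} (x - xⱼ)/(xᵢ - xⱼ)

L_0(-2.0) = (-2.0 - (-1))/(-5 - (-1)) = 0.250000
L_1(-2.0) = (-2.0 - (-5))/(-1 - (-5)) = 0.750000

P(-2.0) = (-6)×L_0(-2.0) + 13×L_1(-2.0)
P(-2.0) = 8.250000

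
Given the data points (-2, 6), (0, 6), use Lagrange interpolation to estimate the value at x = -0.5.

Lagrange interpolation formula:
P(x) = Σ yᵢ × Lᵢ(x)
where Lᵢ(x) = Π_{j≠i} (x - xⱼ)/(xᵢ - xⱼ)

L_0(-0.5) = (-0.5 - 0)/(-2 - 0) = 0.250000
L_1(-0.5) = (-0.5 - (-2))/(0 - (-2)) = 0.750000

P(-0.5) = 6×L_0(-0.5) + 6×L_1(-0.5)
P(-0.5) = 6.000000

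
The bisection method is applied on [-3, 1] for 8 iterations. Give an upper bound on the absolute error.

Bisection error bound: |error| ≤ (b-a)/2^n
|error| ≤ (1 - (-3))/2^8 = 4/2^8
|error| ≤ 0.0156250000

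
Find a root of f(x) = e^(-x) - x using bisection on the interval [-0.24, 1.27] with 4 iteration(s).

f(x) = e^(-x) - x
Initial interval: [-0.24, 1.27]

Iteration 1:
  c_1 = (-0.240000 + 1.270000)/2 = 0.515000
  f(c_1) = f(0.515000) = 0.082501
  f(a) × f(c) ≥ 0, new interval: [0.515000, 1.270000]
Iteration 2:
  c_2 = (0.515000 + 1.270000)/2 = 0.892500
  f(c_2) = f(0.892500) = -0.482870
  f(a) × f(c) < 0, new interval: [0.515000, 0.892500]
Iteration 3:
  c_3 = (0.515000 + 0.892500)/2 = 0.703750
  f(c_3) = f(0.703750) = -0.209023
  f(a) × f(c) < 0, new interval: [0.515000, 0.703750]
Iteration 4:
  c_4 = (0.515000 + 0.703750)/2 = 0.609375
  f(c_4) = f(0.609375) = -0.065684
  f(a) × f(c) < 0, new interval: [0.515000, 0.609375]

After 4 iteration(s), the approximation is c_4 = 0.609375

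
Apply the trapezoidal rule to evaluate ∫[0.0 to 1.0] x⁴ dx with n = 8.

f(x) = x⁴
a = 0.0, b = 1.0, n = 8
h = (b - a)/n = 0.125000

Trapezoidal rule: (h/2)[f(x₀) + 2f(x₁) + 2f(x₂) + ... + f(xₙ)]

x_0 = 0.0000, f(x_0) = 0.000000, coefficient = 1
x_1 = 0.1250, f(x_1) = 0.000244, coefficient = 2
x_2 = 0.2500, f(x_2) = 0.003906, coefficient = 2
x_3 = 0.3750, f(x_3) = 0.019775, coefficient = 2
x_4 = 0.5000, f(x_4) = 0.062500, coefficient = 2
x_5 = 0.6250, f(x_5) = 0.152588, coefficient = 2
x_6 = 0.7500, f(x_6) = 0.316406, coefficient = 2
x_7 = 0.8750, f(x_7) = 0.586182, coefficient = 2
x_8 = 1.0000, f(x_8) = 1.000000, coefficient = 1

I ≈ (0.125000/2) × 3.283203 = 0.205200
Exact value: 0.200000
Error: 0.005200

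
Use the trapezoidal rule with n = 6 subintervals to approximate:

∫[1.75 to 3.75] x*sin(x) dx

f(x) = x*sin(x)
a = 1.75, b = 3.75, n = 6
h = (b - a)/n = 0.333333

Trapezoidal rule: (h/2)[f(x₀) + 2f(x₁) + 2f(x₂) + ... + f(xₙ)]

x_0 = 1.7500, f(x_0) = 1.721975, coefficient = 1
x_1 = 2.0833, f(x_1) = 1.815632, coefficient = 2
x_2 = 2.4167, f(x_2) = 1.602443, coefficient = 2
x_3 = 2.7500, f(x_3) = 1.049568, coefficient = 2
x_4 = 3.0833, f(x_4) = 0.179531, coefficient = 2
x_5 = 3.4167, f(x_5) = -0.928029, coefficient = 2
x_6 = 3.7500, f(x_6) = -2.143355, coefficient = 1

I ≈ (0.333333/2) × 7.016911 = 1.169485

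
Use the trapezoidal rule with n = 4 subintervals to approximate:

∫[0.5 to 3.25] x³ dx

f(x) = x³
a = 0.5, b = 3.25, n = 4
h = (b - a)/n = 0.687500

Trapezoidal rule: (h/2)[f(x₀) + 2f(x₁) + 2f(x₂) + ... + f(xₙ)]

x_0 = 0.5000, f(x_0) = 0.125000, coefficient = 1
x_1 = 1.1875, f(x_1) = 1.674561, coefficient = 2
x_2 = 1.8750, f(x_2) = 6.591797, coefficient = 2
x_3 = 2.5625, f(x_3) = 16.826416, coefficient = 2
x_4 = 3.2500, f(x_4) = 34.328125, coefficient = 1

I ≈ (0.687500/2) × 84.638672 = 29.094543
Exact value: 27.875977
Error: 1.218567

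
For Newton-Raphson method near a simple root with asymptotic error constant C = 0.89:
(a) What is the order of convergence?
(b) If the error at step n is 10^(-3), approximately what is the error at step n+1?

(a) Newton-Raphson has quadratic (order 2) convergence near simple roots.
    This means |e_{n+1}| ≈ C|e_n|².

(b) With |e_n| = 10^(-3) and C = 0.89:
    |e_{n+1}| ≈ 0.89 × (10^(-3))² = 0.89 × 10^(-6)

(a) 2 (quadratic); (b) |e_{n+1}| ≈ 8.900e-07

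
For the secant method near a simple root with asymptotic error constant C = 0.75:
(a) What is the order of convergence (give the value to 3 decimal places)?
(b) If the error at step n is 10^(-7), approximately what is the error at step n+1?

(a) Secant method has superlinear convergence with order φ = (1+√5)/2 ≈ 1.618.
    This means |e_{n+1}| ≈ C|e_n|^1.618.

(b) With |e_n| = 10^(-7) and C = 0.75:
    |e_{n+1}| ≈ 0.75 × (10^(-7))^1.618 = 0.75 × 10^(-11.33)

(a) ≈ 1.618 (golden ratio); (b) |e_{n+1}| ≈ 3.539e-12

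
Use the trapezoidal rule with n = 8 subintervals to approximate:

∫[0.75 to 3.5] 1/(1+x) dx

f(x) = 1/(1+x)
a = 0.75, b = 3.5, n = 8
h = (b - a)/n = 0.343750

Trapezoidal rule: (h/2)[f(x₀) + 2f(x₁) + 2f(x₂) + ... + f(xₙ)]

x_0 = 0.7500, f(x_0) = 0.571429, coefficient = 1
x_1 = 1.0938, f(x_1) = 0.477612, coefficient = 2
x_2 = 1.4375, f(x_2) = 0.410256, coefficient = 2
x_3 = 1.7812, f(x_3) = 0.359551, coefficient = 2
x_4 = 2.1250, f(x_4) = 0.320000, coefficient = 2
x_5 = 2.4688, f(x_5) = 0.288288, coefficient = 2
x_6 = 2.8125, f(x_6) = 0.262295, coefficient = 2
x_7 = 3.1562, f(x_7) = 0.240602, coefficient = 2
x_8 = 3.5000, f(x_8) = 0.222222, coefficient = 1

I ≈ (0.343750/2) × 5.510858 = 0.947179
Exact value: 0.944462
Error: 0.002717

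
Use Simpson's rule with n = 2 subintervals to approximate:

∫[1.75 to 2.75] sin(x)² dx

f(x) = sin(x)²
a = 1.75, b = 2.75, n = 2
h = (b - a)/n = 0.500000

Simpson's rule: (h/3)[f(x₀) + 4f(x₁) + 2f(x₂) + ... + f(xₙ)]

x_0 = 1.7500, f(x_0) = 0.968228, coefficient = 1
x_1 = 2.2500, f(x_1) = 0.605398, coefficient = 4
x_2 = 2.7500, f(x_2) = 0.145665, coefficient = 1

I ≈ (0.500000/3) × 3.535485 = 0.589248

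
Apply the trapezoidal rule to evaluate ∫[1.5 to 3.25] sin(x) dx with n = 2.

f(x) = sin(x)
a = 1.5, b = 3.25, n = 2
h = (b - a)/n = 0.875000

Trapezoidal rule: (h/2)[f(x₀) + 2f(x₁) + 2f(x₂) + ... + f(xₙ)]

x_0 = 1.5000, f(x_0) = 0.997495, coefficient = 1
x_1 = 2.3750, f(x_1) = 0.693685, coefficient = 2
x_2 = 3.2500, f(x_2) = -0.108195, coefficient = 1

I ≈ (0.875000/2) × 2.276670 = 0.996043
Exact value: 1.064867
Error: 0.068824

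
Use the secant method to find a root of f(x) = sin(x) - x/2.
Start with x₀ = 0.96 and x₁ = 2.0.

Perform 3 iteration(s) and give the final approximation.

f(x) = sin(x) - x/2
x₀ = 0.96, x₁ = 2.0

Secant formula: x_{n+1} = x_n - f(x_n)(x_n - x_{n-1})/(f(x_n) - f(x_{n-1}))

Iteration 1:
  f(0.960000) = 0.339192
  f(2.000000) = -0.090703
  x_2 = 2.000000 - (-0.090703)×(2.000000 - 0.960000)/(-0.090703 - 0.339192)
       = 1.780572
Iteration 2:
  f(2.000000) = -0.090703
  f(1.780572) = 0.087791
  x_3 = 1.780572 - 0.087791×(1.780572 - 2.000000)/(0.087791 - (-0.090703))
       = 1.888497
Iteration 3:
  f(1.780572) = 0.087791
  f(1.888497) = 0.005708
  x_4 = 1.888497 - 0.005708×(1.888497 - 1.780572)/(0.005708 - 0.087791)
       = 1.896002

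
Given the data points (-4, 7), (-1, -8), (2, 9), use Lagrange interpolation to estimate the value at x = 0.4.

Lagrange interpolation formula:
P(x) = Σ yᵢ × Lᵢ(x)
where Lᵢ(x) = Π_{j≠i} (x - xⱼ)/(xᵢ - xⱼ)

L_0(0.4) = (0.4 - (-1))/(-4 - (-1)) × (0.4 - 2)/(-4 - 2) = -0.124444
L_1(0.4) = (0.4 - (-4))/(-1 - (-4)) × (0.4 - 2)/(-1 - 2) = 0.782222
L_2(0.4) = (0.4 - (-4))/(2 - (-4)) × (0.4 - (-1))/(2 - (-1)) = 0.342222

P(0.4) = 7×L_0(0.4) + (-8)×L_1(0.4) + 9×L_2(0.4)
P(0.4) = -4.048889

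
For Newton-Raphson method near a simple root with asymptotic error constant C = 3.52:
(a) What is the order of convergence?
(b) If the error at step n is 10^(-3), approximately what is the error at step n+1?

(a) Newton-Raphson has quadratic (order 2) convergence near simple roots.
    This means |e_{n+1}| ≈ C|e_n|².

(b) With |e_n| = 10^(-3) and C = 3.52:
    |e_{n+1}| ≈ 3.52 × (10^(-3))² = 3.52 × 10^(-6)

(a) 2 (quadratic); (b) |e_{n+1}| ≈ 3.520e-06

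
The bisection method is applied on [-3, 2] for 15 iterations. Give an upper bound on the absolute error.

Bisection error bound: |error| ≤ (b-a)/2^n
|error| ≤ (2 - (-3))/2^15 = 5/2^15
|error| ≤ 0.0001525879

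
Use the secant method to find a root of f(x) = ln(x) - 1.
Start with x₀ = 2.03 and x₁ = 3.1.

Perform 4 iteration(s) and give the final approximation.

f(x) = ln(x) - 1
x₀ = 2.03, x₁ = 3.1

Secant formula: x_{n+1} = x_n - f(x_n)(x_n - x_{n-1})/(f(x_n) - f(x_{n-1}))

Iteration 1:
  f(2.030000) = -0.291964
  f(3.100000) = 0.131402
  x_2 = 3.100000 - 0.131402×(3.100000 - 2.030000)/(0.131402 - (-0.291964))
       = 2.767899
Iteration 2:
  f(3.100000) = 0.131402
  f(2.767899) = 0.018089
  x_3 = 2.767899 - 0.018089×(2.767899 - 3.100000)/(0.018089 - 0.131402)
       = 2.714885
Iteration 3:
  f(2.767899) = 0.018089
  f(2.714885) = -0.001250
  x_4 = 2.714885 - (-0.001250)×(2.714885 - 2.767899)/(-0.001250 - 0.018089)
       = 2.718313
Iteration 4:
  f(2.714885) = -0.001250
  f(2.718313) = 0.000011
  x_5 = 2.718313 - 0.000011×(2.718313 - 2.714885)/(0.000011 - (-0.001250))
       = 2.718282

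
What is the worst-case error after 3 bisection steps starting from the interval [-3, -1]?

Bisection error bound: |error| ≤ (b-a)/2^n
|error| ≤ (-1 - (-3))/2^3 = 2/2^3
|error| ≤ 0.2500000000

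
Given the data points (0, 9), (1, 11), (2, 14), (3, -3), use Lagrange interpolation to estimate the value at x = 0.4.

Lagrange interpolation formula:
P(x) = Σ yᵢ × Lᵢ(x)
where Lᵢ(x) = Π_{j≠i} (x - xⱼ)/(xᵢ - xⱼ)

L_0(0.4) = (0.4 - 1)/(0 - 1) × (0.4 - 2)/(0 - 2) × (0.4 - 3)/(0 - 3) = 0.416000
L_1(0.4) = (0.4 - 0)/(1 - 0) × (0.4 - 2)/(1 - 2) × (0.4 - 3)/(1 - 3) = 0.832000
L_2(0.4) = (0.4 - 0)/(2 - 0) × (0.4 - 1)/(2 - 1) × (0.4 - 3)/(2 - 3) = -0.312000
L_3(0.4) = (0.4 - 0)/(3 - 0) × (0.4 - 1)/(3 - 1) × (0.4 - 2)/(3 - 2) = 0.064000

P(0.4) = 9×L_0(0.4) + 11×L_1(0.4) + 14×L_2(0.4) + (-3)×L_3(0.4)
P(0.4) = 8.336000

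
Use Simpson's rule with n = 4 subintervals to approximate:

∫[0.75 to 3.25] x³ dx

f(x) = x³
a = 0.75, b = 3.25, n = 4
h = (b - a)/n = 0.625000

Simpson's rule: (h/3)[f(x₀) + 4f(x₁) + 2f(x₂) + ... + f(xₙ)]

x_0 = 0.7500, f(x_0) = 0.421875, coefficient = 1
x_1 = 1.3750, f(x_1) = 2.599609, coefficient = 4
x_2 = 2.0000, f(x_2) = 8.000000, coefficient = 2
x_3 = 2.6250, f(x_3) = 18.087891, coefficient = 4
x_4 = 3.2500, f(x_4) = 34.328125, coefficient = 1

I ≈ (0.625000/3) × 133.500000 = 27.812500
Exact value: 27.812500
Error: 0.000000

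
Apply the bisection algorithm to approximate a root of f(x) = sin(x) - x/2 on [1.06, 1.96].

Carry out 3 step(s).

f(x) = sin(x) - x/2
Initial interval: [1.06, 1.96]

Iteration 1:
  c_1 = (1.060000 + 1.960000)/2 = 1.510000
  f(c_1) = f(1.510000) = 0.243152
  f(a) × f(c) ≥ 0, new interval: [1.510000, 1.960000]
Iteration 2:
  c_2 = (1.510000 + 1.960000)/2 = 1.735000
  f(c_2) = f(1.735000) = 0.119049
  f(a) × f(c) ≥ 0, new interval: [1.735000, 1.960000]
Iteration 3:
  c_3 = (1.735000 + 1.960000)/2 = 1.847500
  f(c_3) = f(1.847500) = 0.038211
  f(a) × f(c) ≥ 0, new interval: [1.847500, 1.960000]

After 3 iteration(s), the approximation is c_3 = 1.847500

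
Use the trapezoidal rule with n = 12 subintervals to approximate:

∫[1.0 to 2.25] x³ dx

f(x) = x³
a = 1.0, b = 2.25, n = 12
h = (b - a)/n = 0.104167

Trapezoidal rule: (h/2)[f(x₀) + 2f(x₁) + 2f(x₂) + ... + f(xₙ)]

x_0 = 1.0000, f(x_0) = 1.000000, coefficient = 1
x_1 = 1.1042, f(x_1) = 1.346182, coefficient = 2
x_2 = 1.2083, f(x_2) = 1.764251, coefficient = 2
x_3 = 1.3125, f(x_3) = 2.260986, coefficient = 2
x_4 = 1.4167, f(x_4) = 2.843171, coefficient = 2
x_5 = 1.5208, f(x_5) = 3.517587, coefficient = 2
x_6 = 1.6250, f(x_6) = 4.291016, coefficient = 2
x_7 = 1.7292, f(x_7) = 5.170238, coefficient = 2
x_8 = 1.8333, f(x_8) = 6.162037, coefficient = 2
x_9 = 1.9375, f(x_9) = 7.273193, coefficient = 2
x_10 = 2.0417, f(x_10) = 8.510489, coefficient = 2
x_11 = 2.1458, f(x_11) = 9.880706, coefficient = 2
x_12 = 2.2500, f(x_12) = 11.390625, coefficient = 1

I ≈ (0.104167/2) × 118.430339 = 6.168247
Exact value: 6.157227
Error: 0.011020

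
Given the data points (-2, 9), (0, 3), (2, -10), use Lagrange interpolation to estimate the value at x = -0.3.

Lagrange interpolation formula:
P(x) = Σ yᵢ × Lᵢ(x)
where Lᵢ(x) = Π_{j≠i} (x - xⱼ)/(xᵢ - xⱼ)

L_0(-0.3) = (-0.3 - 0)/(-2 - 0) × (-0.3 - 2)/(-2 - 2) = 0.086250
L_1(-0.3) = (-0.3 - (-2))/(0 - (-2)) × (-0.3 - 2)/(0 - 2) = 0.977500
L_2(-0.3) = (-0.3 - (-2))/(2 - (-2)) × (-0.3 - 0)/(2 - 0) = -0.063750

P(-0.3) = 9×L_0(-0.3) + 3×L_1(-0.3) + (-10)×L_2(-0.3)
P(-0.3) = 4.346250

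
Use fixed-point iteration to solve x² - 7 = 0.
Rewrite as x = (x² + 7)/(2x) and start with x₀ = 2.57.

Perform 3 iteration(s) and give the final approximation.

Equation: x² - 7 = 0
Fixed-point form: x = (x² + 7)/(2x)
x₀ = 2.57

x_1 = g(2.570000) = 2.646868
x_2 = g(2.646868) = 2.645752
x_3 = g(2.645752) = 2.645751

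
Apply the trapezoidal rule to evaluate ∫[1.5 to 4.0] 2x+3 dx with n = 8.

f(x) = 2x+3
a = 1.5, b = 4.0, n = 8
h = (b - a)/n = 0.312500

Trapezoidal rule: (h/2)[f(x₀) + 2f(x₁) + 2f(x₂) + ... + f(xₙ)]

x_0 = 1.5000, f(x_0) = 6.000000, coefficient = 1
x_1 = 1.8125, f(x_1) = 6.625000, coefficient = 2
x_2 = 2.1250, f(x_2) = 7.250000, coefficient = 2
x_3 = 2.4375, f(x_3) = 7.875000, coefficient = 2
x_4 = 2.7500, f(x_4) = 8.500000, coefficient = 2
x_5 = 3.0625, f(x_5) = 9.125000, coefficient = 2
x_6 = 3.3750, f(x_6) = 9.750000, coefficient = 2
x_7 = 3.6875, f(x_7) = 10.375000, coefficient = 2
x_8 = 4.0000, f(x_8) = 11.000000, coefficient = 1

I ≈ (0.312500/2) × 136.000000 = 21.250000
Exact value: 21.250000
Error: 0.000000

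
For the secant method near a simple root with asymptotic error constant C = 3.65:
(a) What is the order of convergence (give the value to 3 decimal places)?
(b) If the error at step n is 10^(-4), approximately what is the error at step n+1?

(a) Secant method has superlinear convergence with order φ = (1+√5)/2 ≈ 1.618.
    This means |e_{n+1}| ≈ C|e_n|^1.618.

(b) With |e_n| = 10^(-4) and C = 3.65:
    |e_{n+1}| ≈ 3.65 × (10^(-4))^1.618 = 3.65 × 10^(-6.47)

(a) ≈ 1.618 (golden ratio); (b) |e_{n+1}| ≈ 1.231e-06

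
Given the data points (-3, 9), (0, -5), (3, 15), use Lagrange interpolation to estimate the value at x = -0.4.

Lagrange interpolation formula:
P(x) = Σ yᵢ × Lᵢ(x)
where Lᵢ(x) = Π_{j≠i} (x - xⱼ)/(xᵢ - xⱼ)

L_0(-0.4) = (-0.4 - 0)/(-3 - 0) × (-0.4 - 3)/(-3 - 3) = 0.075556
L_1(-0.4) = (-0.4 - (-3))/(0 - (-3)) × (-0.4 - 3)/(0 - 3) = 0.982222
L_2(-0.4) = (-0.4 - (-3))/(3 - (-3)) × (-0.4 - 0)/(3 - 0) = -0.057778

P(-0.4) = 9×L_0(-0.4) + (-5)×L_1(-0.4) + 15×L_2(-0.4)
P(-0.4) = -5.097778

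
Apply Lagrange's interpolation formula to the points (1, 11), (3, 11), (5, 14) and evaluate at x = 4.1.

Lagrange interpolation formula:
P(x) = Σ yᵢ × Lᵢ(x)
where Lᵢ(x) = Π_{j≠i} (x - xⱼ)/(xᵢ - xⱼ)

L_0(4.1) = (4.1 - 3)/(1 - 3) × (4.1 - 5)/(1 - 5) = -0.123750
L_1(4.1) = (4.1 - 1)/(3 - 1) × (4.1 - 5)/(3 - 5) = 0.697500
L_2(4.1) = (4.1 - 1)/(5 - 1) × (4.1 - 3)/(5 - 3) = 0.426250

P(4.1) = 11×L_0(4.1) + 11×L_1(4.1) + 14×L_2(4.1)
P(4.1) = 12.278750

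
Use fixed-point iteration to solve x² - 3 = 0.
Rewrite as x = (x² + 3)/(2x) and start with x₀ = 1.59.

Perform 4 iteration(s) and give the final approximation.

Equation: x² - 3 = 0
Fixed-point form: x = (x² + 3)/(2x)
x₀ = 1.59

x_1 = g(1.590000) = 1.738396
x_2 = g(1.738396) = 1.732062
x_3 = g(1.732062) = 1.732051
x_4 = g(1.732051) = 1.732051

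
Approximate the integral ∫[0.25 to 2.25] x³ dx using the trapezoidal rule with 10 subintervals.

f(x) = x³
a = 0.25, b = 2.25, n = 10
h = (b - a)/n = 0.200000

Trapezoidal rule: (h/2)[f(x₀) + 2f(x₁) + 2f(x₂) + ... + f(xₙ)]

x_0 = 0.2500, f(x_0) = 0.015625, coefficient = 1
x_1 = 0.4500, f(x_1) = 0.091125, coefficient = 2
x_2 = 0.6500, f(x_2) = 0.274625, coefficient = 2
x_3 = 0.8500, f(x_3) = 0.614125, coefficient = 2
x_4 = 1.0500, f(x_4) = 1.157625, coefficient = 2
x_5 = 1.2500, f(x_5) = 1.953125, coefficient = 2
x_6 = 1.4500, f(x_6) = 3.048625, coefficient = 2
x_7 = 1.6500, f(x_7) = 4.492125, coefficient = 2
x_8 = 1.8500, f(x_8) = 6.331625, coefficient = 2
x_9 = 2.0500, f(x_9) = 8.615125, coefficient = 2
x_10 = 2.2500, f(x_10) = 11.390625, coefficient = 1

I ≈ (0.200000/2) × 64.562500 = 6.456250
Exact value: 6.406250
Error: 0.050000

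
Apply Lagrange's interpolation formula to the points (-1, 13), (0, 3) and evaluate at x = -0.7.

Lagrange interpolation formula:
P(x) = Σ yᵢ × Lᵢ(x)
where Lᵢ(x) = Π_{j≠i} (x - xⱼ)/(xᵢ - xⱼ)

L_0(-0.7) = (-0.7 - 0)/(-1 - 0) = 0.700000
L_1(-0.7) = (-0.7 - (-1))/(0 - (-1)) = 0.300000

P(-0.7) = 13×L_0(-0.7) + 3×L_1(-0.7)
P(-0.7) = 10.000000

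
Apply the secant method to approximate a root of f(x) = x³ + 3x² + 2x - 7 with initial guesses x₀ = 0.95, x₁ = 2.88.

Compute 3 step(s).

f(x) = x³ + 3x² + 2x - 7
x₀ = 0.95, x₁ = 2.88

Secant formula: x_{n+1} = x_n - f(x_n)(x_n - x_{n-1})/(f(x_n) - f(x_{n-1}))

Iteration 1:
  f(0.950000) = -1.535125
  f(2.880000) = 47.531072
  x_2 = 2.880000 - 47.531072×(2.880000 - 0.950000)/(47.531072 - (-1.535125))
       = 1.010384
Iteration 2:
  f(2.880000) = 47.531072
  f(1.010384) = -0.885133
  x_3 = 1.010384 - (-0.885133)×(1.010384 - 2.880000)/(-0.885133 - 47.531072)
       = 1.044563
Iteration 3:
  f(1.010384) = -0.885133
  f(1.044563) = -0.497799
  x_4 = 1.044563 - (-0.497799)×(1.044563 - 1.010384)/(-0.497799 - (-0.885133))
       = 1.088491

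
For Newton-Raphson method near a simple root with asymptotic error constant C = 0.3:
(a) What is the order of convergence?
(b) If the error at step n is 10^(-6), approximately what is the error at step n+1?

(a) Newton-Raphson has quadratic (order 2) convergence near simple roots.
    This means |e_{n+1}| ≈ C|e_n|².

(b) With |e_n| = 10^(-6) and C = 0.3:
    |e_{n+1}| ≈ 0.3 × (10^(-6))² = 0.3 × 10^(-12)

(a) 2 (quadratic); (b) |e_{n+1}| ≈ 3.000e-13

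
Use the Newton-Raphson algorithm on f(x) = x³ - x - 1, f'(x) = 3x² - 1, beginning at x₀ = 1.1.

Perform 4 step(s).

f(x) = x³ - x - 1
f'(x) = 3x² - 1
x₀ = 1.1

Newton-Raphson formula: x_{n+1} = x_n - f(x_n)/f'(x_n)

Iteration 1:
  f(1.100000) = -0.769000
  f'(1.100000) = 2.630000
  x_1 = 1.100000 - (-0.769000)/2.630000 = 1.392395
Iteration 2:
  f(1.392395) = 0.307132
  f'(1.392395) = 4.816295
  x_2 = 1.392395 - 0.307132/4.816295 = 1.328626
Iteration 3:
  f(1.328626) = 0.016727
  f'(1.328626) = 4.295742
  x_3 = 1.328626 - 0.016727/4.295742 = 1.324732
Iteration 4:
  f(1.324732) = 0.000060
  f'(1.324732) = 4.264746
  x_4 = 1.324732 - 0.000060/4.264746 = 1.324718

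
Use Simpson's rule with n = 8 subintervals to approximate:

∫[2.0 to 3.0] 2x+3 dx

f(x) = 2x+3
a = 2.0, b = 3.0, n = 8
h = (b - a)/n = 0.125000

Simpson's rule: (h/3)[f(x₀) + 4f(x₁) + 2f(x₂) + ... + f(xₙ)]

x_0 = 2.0000, f(x_0) = 7.000000, coefficient = 1
x_1 = 2.1250, f(x_1) = 7.250000, coefficient = 4
x_2 = 2.2500, f(x_2) = 7.500000, coefficient = 2
x_3 = 2.3750, f(x_3) = 7.750000, coefficient = 4
x_4 = 2.5000, f(x_4) = 8.000000, coefficient = 2
x_5 = 2.6250, f(x_5) = 8.250000, coefficient = 4
x_6 = 2.7500, f(x_6) = 8.500000, coefficient = 2
x_7 = 2.8750, f(x_7) = 8.750000, coefficient = 4
x_8 = 3.0000, f(x_8) = 9.000000, coefficient = 1

I ≈ (0.125000/3) × 192.000000 = 8.000000
Exact value: 8.000000
Error: 0.000000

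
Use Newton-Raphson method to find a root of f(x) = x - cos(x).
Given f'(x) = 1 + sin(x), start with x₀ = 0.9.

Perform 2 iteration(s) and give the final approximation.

f(x) = x - cos(x)
f'(x) = 1 + sin(x)
x₀ = 0.9

Newton-Raphson formula: x_{n+1} = x_n - f(x_n)/f'(x_n)

Iteration 1:
  f(0.900000) = 0.278390
  f'(0.900000) = 1.783327
  x_1 = 0.900000 - 0.278390/1.783327 = 0.743893
Iteration 2:
  f(0.743893) = 0.008055
  f'(0.743893) = 1.677158
  x_2 = 0.743893 - 0.008055/1.677158 = 0.739090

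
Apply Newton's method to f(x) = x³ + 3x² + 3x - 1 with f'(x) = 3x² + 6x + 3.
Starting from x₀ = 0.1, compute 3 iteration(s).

f(x) = x³ + 3x² + 3x - 1
f'(x) = 3x² + 6x + 3
x₀ = 0.1

Newton-Raphson formula: x_{n+1} = x_n - f(x_n)/f'(x_n)

Iteration 1:
  f(0.100000) = -0.669000
  f'(0.100000) = 3.630000
  x_1 = 0.100000 - (-0.669000)/3.630000 = 0.284298
Iteration 2:
  f(0.284298) = 0.118346
  f'(0.284298) = 4.948260
  x_2 = 0.284298 - 0.118346/4.948260 = 0.260381
Iteration 3:
  f(0.260381) = 0.002190
  f'(0.260381) = 4.765679
  x_3 = 0.260381 - 0.002190/4.765679 = 0.259921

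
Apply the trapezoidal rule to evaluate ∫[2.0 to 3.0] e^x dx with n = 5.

f(x) = e^x
a = 2.0, b = 3.0, n = 5
h = (b - a)/n = 0.200000

Trapezoidal rule: (h/2)[f(x₀) + 2f(x₁) + 2f(x₂) + ... + f(xₙ)]

x_0 = 2.0000, f(x_0) = 7.389056, coefficient = 1
x_1 = 2.2000, f(x_1) = 9.025013, coefficient = 2
x_2 = 2.4000, f(x_2) = 11.023176, coefficient = 2
x_3 = 2.6000, f(x_3) = 13.463738, coefficient = 2
x_4 = 2.8000, f(x_4) = 16.444647, coefficient = 2
x_5 = 3.0000, f(x_5) = 20.085537, coefficient = 1

I ≈ (0.200000/2) × 127.387742 = 12.738774
Exact value: 12.696481
Error: 0.042293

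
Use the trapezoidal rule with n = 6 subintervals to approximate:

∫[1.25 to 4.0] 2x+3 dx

f(x) = 2x+3
a = 1.25, b = 4.0, n = 6
h = (b - a)/n = 0.458333

Trapezoidal rule: (h/2)[f(x₀) + 2f(x₁) + 2f(x₂) + ... + f(xₙ)]

x_0 = 1.2500, f(x_0) = 5.500000, coefficient = 1
x_1 = 1.7083, f(x_1) = 6.416667, coefficient = 2
x_2 = 2.1667, f(x_2) = 7.333333, coefficient = 2
x_3 = 2.6250, f(x_3) = 8.250000, coefficient = 2
x_4 = 3.0833, f(x_4) = 9.166667, coefficient = 2
x_5 = 3.5417, f(x_5) = 10.083333, coefficient = 2
x_6 = 4.0000, f(x_6) = 11.000000, coefficient = 1

I ≈ (0.458333/2) × 99.000000 = 22.687500
Exact value: 22.687500
Error: 0.000000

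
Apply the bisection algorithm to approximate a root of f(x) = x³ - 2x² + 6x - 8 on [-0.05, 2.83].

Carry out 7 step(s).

f(x) = x³ - 2x² + 6x - 8
Initial interval: [-0.05, 2.83]

Iteration 1:
  c_1 = (-0.050000 + 2.830000)/2 = 1.390000
  f(c_1) = f(1.390000) = -0.838581
  f(a) × f(c) ≥ 0, new interval: [1.390000, 2.830000]
Iteration 2:
  c_2 = (1.390000 + 2.830000)/2 = 2.110000
  f(c_2) = f(2.110000) = 5.149731
  f(a) × f(c) < 0, new interval: [1.390000, 2.110000]
Iteration 3:
  c_3 = (1.390000 + 2.110000)/2 = 1.750000
  f(c_3) = f(1.750000) = 1.734375
  f(a) × f(c) < 0, new interval: [1.390000, 1.750000]
Iteration 4:
  c_4 = (1.390000 + 1.750000)/2 = 1.570000
  f(c_4) = f(1.570000) = 0.360093
  f(a) × f(c) < 0, new interval: [1.390000, 1.570000]
Iteration 5:
  c_5 = (1.390000 + 1.570000)/2 = 1.480000
  f(c_5) = f(1.480000) = -0.259008
  f(a) × f(c) ≥ 0, new interval: [1.480000, 1.570000]
Iteration 6:
  c_6 = (1.480000 + 1.570000)/2 = 1.525000
  f(c_6) = f(1.525000) = 0.045328
  f(a) × f(c) < 0, new interval: [1.480000, 1.525000]
Iteration 7:
  c_7 = (1.480000 + 1.525000)/2 = 1.502500
  f(c_7) = f(1.502500) = -0.108109
  f(a) × f(c) ≥ 0, new interval: [1.502500, 1.525000]

After 7 iteration(s), the approximation is c_7 = 1.502500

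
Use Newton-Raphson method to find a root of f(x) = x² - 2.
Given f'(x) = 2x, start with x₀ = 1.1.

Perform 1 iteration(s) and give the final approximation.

f(x) = x² - 2
f'(x) = 2x
x₀ = 1.1

Newton-Raphson formula: x_{n+1} = x_n - f(x_n)/f'(x_n)

Iteration 1:
  f(1.100000) = -0.790000
  f'(1.100000) = 2.200000
  x_1 = 1.100000 - (-0.790000)/2.200000 = 1.459091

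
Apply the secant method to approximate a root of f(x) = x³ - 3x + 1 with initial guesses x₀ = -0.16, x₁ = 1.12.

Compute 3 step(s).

f(x) = x³ - 3x + 1
x₀ = -0.16, x₁ = 1.12

Secant formula: x_{n+1} = x_n - f(x_n)(x_n - x_{n-1})/(f(x_n) - f(x_{n-1}))

Iteration 1:
  f(-0.160000) = 1.475904
  f(1.120000) = -0.955072
  x_2 = 1.120000 - (-0.955072)×(1.120000 - (-0.160000))/(-0.955072 - 1.475904)
       = 0.617119
Iteration 2:
  f(1.120000) = -0.955072
  f(0.617119) = -0.616336
  x_3 = 0.617119 - (-0.616336)×(0.617119 - 1.120000)/(-0.616336 - (-0.955072))
       = -0.297880
Iteration 3:
  f(0.617119) = -0.616336
  f(-0.297880) = 1.867210
  x_4 = -0.297880 - 1.867210×(-0.297880 - 0.617119)/(1.867210 - (-0.616336))
       = 0.390046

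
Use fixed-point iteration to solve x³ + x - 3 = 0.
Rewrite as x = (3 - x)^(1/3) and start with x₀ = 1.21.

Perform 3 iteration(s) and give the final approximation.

Equation: x³ + x - 3 = 0
Fixed-point form: x = (3 - x)^(1/3)
x₀ = 1.21

x_1 = g(1.210000) = 1.214184
x_2 = g(1.214184) = 1.213237
x_3 = g(1.213237) = 1.213451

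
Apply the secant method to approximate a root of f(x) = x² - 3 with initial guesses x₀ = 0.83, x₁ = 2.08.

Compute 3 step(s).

f(x) = x² - 3
x₀ = 0.83, x₁ = 2.08

Secant formula: x_{n+1} = x_n - f(x_n)(x_n - x_{n-1})/(f(x_n) - f(x_{n-1}))

Iteration 1:
  f(0.830000) = -2.311100
  f(2.080000) = 1.326400
  x_2 = 2.080000 - 1.326400×(2.080000 - 0.830000)/(1.326400 - (-2.311100))
       = 1.624192
Iteration 2:
  f(2.080000) = 1.326400
  f(1.624192) = -0.361999
  x_3 = 1.624192 - (-0.361999)×(1.624192 - 2.080000)/(-0.361999 - 1.326400)
       = 1.721919
Iteration 3:
  f(1.624192) = -0.361999
  f(1.721919) = -0.034994
  x_4 = 1.721919 - (-0.034994)×(1.721919 - 1.624192)/(-0.034994 - (-0.361999))
       = 1.732377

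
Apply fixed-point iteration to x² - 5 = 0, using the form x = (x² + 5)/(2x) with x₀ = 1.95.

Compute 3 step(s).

Equation: x² - 5 = 0
Fixed-point form: x = (x² + 5)/(2x)
x₀ = 1.95

x_1 = g(1.950000) = 2.257051
x_2 = g(2.257051) = 2.236166
x_3 = g(2.236166) = 2.236068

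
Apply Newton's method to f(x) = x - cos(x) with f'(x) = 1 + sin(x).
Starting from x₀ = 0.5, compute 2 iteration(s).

f(x) = x - cos(x)
f'(x) = 1 + sin(x)
x₀ = 0.5

Newton-Raphson formula: x_{n+1} = x_n - f(x_n)/f'(x_n)

Iteration 1:
  f(0.500000) = -0.377583
  f'(0.500000) = 1.479426
  x_1 = 0.500000 - (-0.377583)/1.479426 = 0.755222
Iteration 2:
  f(0.755222) = 0.027103
  f'(0.755222) = 1.685451
  x_2 = 0.755222 - 0.027103/1.685451 = 0.739142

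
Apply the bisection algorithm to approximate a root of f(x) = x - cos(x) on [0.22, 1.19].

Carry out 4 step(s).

f(x) = x - cos(x)
Initial interval: [0.22, 1.19]

Iteration 1:
  c_1 = (0.220000 + 1.190000)/2 = 0.705000
  f(c_1) = f(0.705000) = -0.056612
  f(a) × f(c) ≥ 0, new interval: [0.705000, 1.190000]
Iteration 2:
  c_2 = (0.705000 + 1.190000)/2 = 0.947500
  f(c_2) = f(0.947500) = 0.363785
  f(a) × f(c) < 0, new interval: [0.705000, 0.947500]
Iteration 3:
  c_3 = (0.705000 + 0.947500)/2 = 0.826250
  f(c_3) = f(0.826250) = 0.148612
  f(a) × f(c) < 0, new interval: [0.705000, 0.826250]
Iteration 4:
  c_4 = (0.705000 + 0.826250)/2 = 0.765625
  f(c_4) = f(0.765625) = 0.044676
  f(a) × f(c) < 0, new interval: [0.705000, 0.765625]

After 4 iteration(s), the approximation is c_4 = 0.765625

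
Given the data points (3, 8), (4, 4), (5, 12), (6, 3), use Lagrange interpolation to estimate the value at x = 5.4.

Lagrange interpolation formula:
P(x) = Σ yᵢ × Lᵢ(x)
where Lᵢ(x) = Π_{j≠i} (x - xⱼ)/(xᵢ - xⱼ)

L_0(5.4) = (5.4 - 4)/(3 - 4) × (5.4 - 5)/(3 - 5) × (5.4 - 6)/(3 - 6) = 0.056000
L_1(5.4) = (5.4 - 3)/(4 - 3) × (5.4 - 5)/(4 - 5) × (5.4 - 6)/(4 - 6) = -0.288000
L_2(5.4) = (5.4 - 3)/(5 - 3) × (5.4 - 4)/(5 - 4) × (5.4 - 6)/(5 - 6) = 1.008000
L_3(5.4) = (5.4 - 3)/(6 - 3) × (5.4 - 4)/(6 - 4) × (5.4 - 5)/(6 - 5) = 0.224000

P(5.4) = 8×L_0(5.4) + 4×L_1(5.4) + 12×L_2(5.4) + 3×L_3(5.4)
P(5.4) = 12.064000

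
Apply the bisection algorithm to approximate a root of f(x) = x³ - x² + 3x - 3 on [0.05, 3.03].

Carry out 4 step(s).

f(x) = x³ - x² + 3x - 3
Initial interval: [0.05, 3.03]

Iteration 1:
  c_1 = (0.050000 + 3.030000)/2 = 1.540000
  f(c_1) = f(1.540000) = 2.900664
  f(a) × f(c) < 0, new interval: [0.050000, 1.540000]
Iteration 2:
  c_2 = (0.050000 + 1.540000)/2 = 0.795000
  f(c_2) = f(0.795000) = -0.744565
  f(a) × f(c) ≥ 0, new interval: [0.795000, 1.540000]
Iteration 3:
  c_3 = (0.795000 + 1.540000)/2 = 1.167500
  f(c_3) = f(1.167500) = 0.730812
  f(a) × f(c) < 0, new interval: [0.795000, 1.167500]
Iteration 4:
  c_4 = (0.795000 + 1.167500)/2 = 0.981250
  f(c_4) = f(0.981250) = -0.074303
  f(a) × f(c) ≥ 0, new interval: [0.981250, 1.167500]

After 4 iteration(s), the approximation is c_4 = 0.981250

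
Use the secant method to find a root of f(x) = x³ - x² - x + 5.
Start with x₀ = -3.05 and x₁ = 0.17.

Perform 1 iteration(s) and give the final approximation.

f(x) = x³ - x² - x + 5
x₀ = -3.05, x₁ = 0.17

Secant formula: x_{n+1} = x_n - f(x_n)(x_n - x_{n-1})/(f(x_n) - f(x_{n-1}))

Iteration 1:
  f(-3.050000) = -29.625125
  f(0.170000) = 4.806013
  x_2 = 0.170000 - 4.806013×(0.170000 - (-3.050000))/(4.806013 - (-29.625125))
       = -0.279458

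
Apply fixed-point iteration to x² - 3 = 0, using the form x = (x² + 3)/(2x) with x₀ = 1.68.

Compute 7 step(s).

Equation: x² - 3 = 0
Fixed-point form: x = (x² + 3)/(2x)
x₀ = 1.68

x_1 = g(1.680000) = 1.732857
x_2 = g(1.732857) = 1.732051
x_3 = g(1.732051) = 1.732051
x_4 = g(1.732051) = 1.732051
x_5 = g(1.732051) = 1.732051
x_6 = g(1.732051) = 1.732051
x_7 = g(1.732051) = 1.732051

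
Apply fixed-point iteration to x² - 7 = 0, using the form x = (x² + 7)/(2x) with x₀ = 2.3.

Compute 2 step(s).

Equation: x² - 7 = 0
Fixed-point form: x = (x² + 7)/(2x)
x₀ = 2.3

x_1 = g(2.300000) = 2.671739
x_2 = g(2.671739) = 2.645878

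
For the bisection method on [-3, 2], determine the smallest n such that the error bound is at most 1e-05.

We need (b-a)/2^n ≤ 1e-05
(2 - (-3))/2^n ≤ 1e-05
5/2^n ≤ 1e-05
2^n ≥ 500000
n ≥ log₂(500000) = 18.93
n ≥ 19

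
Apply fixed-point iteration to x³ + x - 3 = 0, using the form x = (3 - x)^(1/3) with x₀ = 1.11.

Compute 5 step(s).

Equation: x³ + x - 3 = 0
Fixed-point form: x = (3 - x)^(1/3)
x₀ = 1.11

x_1 = g(1.110000) = 1.236386
x_2 = g(1.236386) = 1.208188
x_3 = g(1.208188) = 1.214593
x_4 = g(1.214593) = 1.213144
x_5 = g(1.213144) = 1.213472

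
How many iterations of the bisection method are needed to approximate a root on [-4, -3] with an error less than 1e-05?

We need (b-a)/2^n ≤ 1e-05
(-3 - (-4))/2^n ≤ 1e-05
1/2^n ≤ 1e-05
2^n ≥ 100000
n ≥ log₂(100000) = 16.61
n ≥ 17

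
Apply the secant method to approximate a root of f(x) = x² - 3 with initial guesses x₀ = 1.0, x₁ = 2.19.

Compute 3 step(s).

f(x) = x² - 3
x₀ = 1.0, x₁ = 2.19

Secant formula: x_{n+1} = x_n - f(x_n)(x_n - x_{n-1})/(f(x_n) - f(x_{n-1}))

Iteration 1:
  f(1.000000) = -2.000000
  f(2.190000) = 1.796100
  x_2 = 2.190000 - 1.796100×(2.190000 - 1.000000)/(1.796100 - (-2.000000))
       = 1.626959
Iteration 2:
  f(2.190000) = 1.796100
  f(1.626959) = -0.353004
  x_3 = 1.626959 - (-0.353004)×(1.626959 - 2.190000)/(-0.353004 - 1.796100)
       = 1.719442
Iteration 3:
  f(1.626959) = -0.353004
  f(1.719442) = -0.043519
  x_4 = 1.719442 - (-0.043519)×(1.719442 - 1.626959)/(-0.043519 - (-0.353004))
       = 1.732447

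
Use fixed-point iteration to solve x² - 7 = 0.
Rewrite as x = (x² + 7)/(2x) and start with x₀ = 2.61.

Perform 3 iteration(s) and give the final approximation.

Equation: x² - 7 = 0
Fixed-point form: x = (x² + 7)/(2x)
x₀ = 2.61

x_1 = g(2.610000) = 2.645996
x_2 = g(2.645996) = 2.645751
x_3 = g(2.645751) = 2.645751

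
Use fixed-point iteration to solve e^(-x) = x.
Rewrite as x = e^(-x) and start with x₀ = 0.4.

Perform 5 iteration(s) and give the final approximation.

Equation: e^(-x) = x
Fixed-point form: x = e^(-x)
x₀ = 0.4

x_1 = g(0.400000) = 0.670320
x_2 = g(0.670320) = 0.511545
x_3 = g(0.511545) = 0.599569
x_4 = g(0.599569) = 0.549048
x_5 = g(0.549048) = 0.577499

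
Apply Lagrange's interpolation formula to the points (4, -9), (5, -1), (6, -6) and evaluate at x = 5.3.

Lagrange interpolation formula:
P(x) = Σ yᵢ × Lᵢ(x)
where Lᵢ(x) = Π_{j≠i} (x - xⱼ)/(xᵢ - xⱼ)

L_0(5.3) = (5.3 - 5)/(4 - 5) × (5.3 - 6)/(4 - 6) = -0.105000
L_1(5.3) = (5.3 - 4)/(5 - 4) × (5.3 - 6)/(5 - 6) = 0.910000
L_2(5.3) = (5.3 - 4)/(6 - 4) × (5.3 - 5)/(6 - 5) = 0.195000

P(5.3) = (-9)×L_0(5.3) + (-1)×L_1(5.3) + (-6)×L_2(5.3)
P(5.3) = -1.135000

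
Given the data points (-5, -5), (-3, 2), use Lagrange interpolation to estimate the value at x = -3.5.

Lagrange interpolation formula:
P(x) = Σ yᵢ × Lᵢ(x)
where Lᵢ(x) = Π_{j≠i} (x - xⱼ)/(xᵢ - xⱼ)

L_0(-3.5) = (-3.5 - (-3))/(-5 - (-3)) = 0.250000
L_1(-3.5) = (-3.5 - (-5))/(-3 - (-5)) = 0.750000

P(-3.5) = (-5)×L_0(-3.5) + 2×L_1(-3.5)
P(-3.5) = 0.250000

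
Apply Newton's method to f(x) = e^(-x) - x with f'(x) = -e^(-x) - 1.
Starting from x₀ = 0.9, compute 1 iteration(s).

f(x) = e^(-x) - x
f'(x) = -e^(-x) - 1
x₀ = 0.9

Newton-Raphson formula: x_{n+1} = x_n - f(x_n)/f'(x_n)

Iteration 1:
  f(0.900000) = -0.493430
  f'(0.900000) = -1.406570
  x_1 = 0.900000 - (-0.493430)/(-1.406570) = 0.549196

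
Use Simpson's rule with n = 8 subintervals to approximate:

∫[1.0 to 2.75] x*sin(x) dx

f(x) = x*sin(x)
a = 1.0, b = 2.75, n = 8
h = (b - a)/n = 0.218750

Simpson's rule: (h/3)[f(x₀) + 4f(x₁) + 2f(x₂) + ... + f(xₙ)]

x_0 = 1.0000, f(x_0) = 0.841471, coefficient = 1
x_1 = 1.2188, f(x_1) = 1.144003, coefficient = 4
x_2 = 1.4375, f(x_2) = 1.424748, coefficient = 2
x_3 = 1.6562, f(x_3) = 1.650206, coefficient = 4
x_4 = 1.8750, f(x_4) = 1.788911, coefficient = 2
x_5 = 2.0938, f(x_5) = 1.813916, coefficient = 4
x_6 = 2.3125, f(x_6) = 1.705050, coefficient = 2
x_7 = 2.5312, f(x_7) = 1.450782, coefficient = 4
x_8 = 2.7500, f(x_8) = 1.049568, coefficient = 1

I ≈ (0.218750/3) × 35.964082 = 2.622381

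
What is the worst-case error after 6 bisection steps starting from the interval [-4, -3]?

Bisection error bound: |error| ≤ (b-a)/2^n
|error| ≤ (-3 - (-4))/2^6 = 1/2^6
|error| ≤ 0.0156250000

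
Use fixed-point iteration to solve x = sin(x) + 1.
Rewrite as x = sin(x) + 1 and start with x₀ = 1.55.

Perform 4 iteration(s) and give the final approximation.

Equation: x = sin(x) + 1
Fixed-point form: x = sin(x) + 1
x₀ = 1.55

x_1 = g(1.550000) = 1.999784
x_2 = g(1.999784) = 1.909387
x_3 = g(1.909387) = 1.943224
x_4 = g(1.943224) = 1.931447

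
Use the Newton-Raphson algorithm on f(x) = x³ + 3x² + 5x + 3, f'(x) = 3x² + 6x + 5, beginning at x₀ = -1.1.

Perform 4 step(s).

f(x) = x³ + 3x² + 5x + 3
f'(x) = 3x² + 6x + 5
x₀ = -1.1

Newton-Raphson formula: x_{n+1} = x_n - f(x_n)/f'(x_n)

Iteration 1:
  f(-1.100000) = -0.201000
  f'(-1.100000) = 2.030000
  x_1 = -1.100000 - (-0.201000)/2.030000 = -1.000985
Iteration 2:
  f(-1.000985) = -0.001970
  f'(-1.000985) = 2.000003
  x_2 = -1.000985 - (-0.001970)/2.000003 = -1.000000
Iteration 3:
  f(-1.000000) = 0.000000
  f'(-1.000000) = 2.000000
  x_3 = -1.000000 - 0.000000/2.000000 = -1.000000
Iteration 4:
  f(-1.000000) = 0.000000
  f'(-1.000000) = 2.000000
  x_4 = -1.000000 - 0.000000/2.000000 = -1.000000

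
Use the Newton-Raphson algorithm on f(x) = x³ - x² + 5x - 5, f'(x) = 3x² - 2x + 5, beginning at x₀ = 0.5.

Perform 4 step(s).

f(x) = x³ - x² + 5x - 5
f'(x) = 3x² - 2x + 5
x₀ = 0.5

Newton-Raphson formula: x_{n+1} = x_n - f(x_n)/f'(x_n)

Iteration 1:
  f(0.500000) = -2.625000
  f'(0.500000) = 4.750000
  x_1 = 0.500000 - (-2.625000)/4.750000 = 1.052632
Iteration 2:
  f(1.052632) = 0.321475
  f'(1.052632) = 6.218837
  x_2 = 1.052632 - 0.321475/6.218837 = 1.000938
Iteration 3:
  f(1.000938) = 0.005628
  f'(1.000938) = 6.003754
  x_3 = 1.000938 - 0.005628/6.003754 = 1.000000
Iteration 4:
  f(1.000000) = 0.000002
  f'(1.000000) = 6.000001
  x_4 = 1.000000 - 0.000002/6.000001 = 1.000000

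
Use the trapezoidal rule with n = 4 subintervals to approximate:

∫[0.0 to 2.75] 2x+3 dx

f(x) = 2x+3
a = 0.0, b = 2.75, n = 4
h = (b - a)/n = 0.687500

Trapezoidal rule: (h/2)[f(x₀) + 2f(x₁) + 2f(x₂) + ... + f(xₙ)]

x_0 = 0.0000, f(x_0) = 3.000000, coefficient = 1
x_1 = 0.6875, f(x_1) = 4.375000, coefficient = 2
x_2 = 1.3750, f(x_2) = 5.750000, coefficient = 2
x_3 = 2.0625, f(x_3) = 7.125000, coefficient = 2
x_4 = 2.7500, f(x_4) = 8.500000, coefficient = 1

I ≈ (0.687500/2) × 46.000000 = 15.812500
Exact value: 15.812500
Error: 0.000000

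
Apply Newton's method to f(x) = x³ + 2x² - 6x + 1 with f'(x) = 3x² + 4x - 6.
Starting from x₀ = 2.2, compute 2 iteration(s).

f(x) = x³ + 2x² - 6x + 1
f'(x) = 3x² + 4x - 6
x₀ = 2.2

Newton-Raphson formula: x_{n+1} = x_n - f(x_n)/f'(x_n)

Iteration 1:
  f(2.200000) = 8.128000
  f'(2.200000) = 17.320000
  x_1 = 2.200000 - 8.128000/17.320000 = 1.730716
Iteration 2:
  f(1.730716) = 1.790608
  f'(1.730716) = 9.908997
  x_2 = 1.730716 - 1.790608/9.908997 = 1.550011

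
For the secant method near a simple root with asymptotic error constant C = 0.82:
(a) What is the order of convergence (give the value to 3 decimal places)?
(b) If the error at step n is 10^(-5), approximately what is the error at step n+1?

(a) Secant method has superlinear convergence with order φ = (1+√5)/2 ≈ 1.618.
    This means |e_{n+1}| ≈ C|e_n|^1.618.

(b) With |e_n| = 10^(-5) and C = 0.82:
    |e_{n+1}| ≈ 0.82 × (10^(-5))^1.618 = 0.82 × 10^(-8.09)

(a) ≈ 1.618 (golden ratio); (b) |e_{n+1}| ≈ 6.663e-09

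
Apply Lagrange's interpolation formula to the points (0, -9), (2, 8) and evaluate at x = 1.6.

Lagrange interpolation formula:
P(x) = Σ yᵢ × Lᵢ(x)
where Lᵢ(x) = Π_{j≠i} (x - xⱼ)/(xᵢ - xⱼ)

L_0(1.6) = (1.6 - 2)/(0 - 2) = 0.200000
L_1(1.6) = (1.6 - 0)/(2 - 0) = 0.800000

P(1.6) = (-9)×L_0(1.6) + 8×L_1(1.6)
P(1.6) = 4.600000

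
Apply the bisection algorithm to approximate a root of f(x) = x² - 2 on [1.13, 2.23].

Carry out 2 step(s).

f(x) = x² - 2
Initial interval: [1.13, 2.23]

Iteration 1:
  c_1 = (1.130000 + 2.230000)/2 = 1.680000
  f(c_1) = f(1.680000) = 0.822400
  f(a) × f(c) < 0, new interval: [1.130000, 1.680000]
Iteration 2:
  c_2 = (1.130000 + 1.680000)/2 = 1.405000
  f(c_2) = f(1.405000) = -0.025975
  f(a) × f(c) ≥ 0, new interval: [1.405000, 1.680000]

After 2 iteration(s), the approximation is c_2 = 1.405000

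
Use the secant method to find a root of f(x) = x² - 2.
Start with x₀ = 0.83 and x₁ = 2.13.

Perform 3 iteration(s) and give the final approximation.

f(x) = x² - 2
x₀ = 0.83, x₁ = 2.13

Secant formula: x_{n+1} = x_n - f(x_n)(x_n - x_{n-1})/(f(x_n) - f(x_{n-1}))

Iteration 1:
  f(0.830000) = -1.311100
  f(2.130000) = 2.536900
  x_2 = 2.130000 - 2.536900×(2.130000 - 0.830000)/(2.536900 - (-1.311100))
       = 1.272939
Iteration 2:
  f(2.130000) = 2.536900
  f(1.272939) = -0.379626
  x_3 = 1.272939 - (-0.379626)×(1.272939 - 2.130000)/(-0.379626 - 2.536900)
       = 1.384497
Iteration 3:
  f(1.272939) = -0.379626
  f(1.384497) = -0.083167
  x_4 = 1.384497 - (-0.083167)×(1.384497 - 1.272939)/(-0.083167 - (-0.379626))
       = 1.415793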